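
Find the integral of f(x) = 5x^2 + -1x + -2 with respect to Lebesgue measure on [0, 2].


The Lebesgue integral of a Riemann-integrable function agrees with the Riemann integral.
Antiderivative F(x) = (5/3)x^3 + (-1/2)x^2 + -2x
F(2) = (5/3)*2^3 + (-1/2)*2^2 + -2*2
     = (5/3)*8 + (-1/2)*4 + -2*2
     = 13.333333 + -2 + -4
     = 7.333333
F(0) = 0.0
Integral = F(2) - F(0) = 7.333333 - 0.0 = 7.333333


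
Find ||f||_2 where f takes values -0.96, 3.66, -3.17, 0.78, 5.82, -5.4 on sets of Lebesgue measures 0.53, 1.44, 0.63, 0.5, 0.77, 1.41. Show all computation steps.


Step 1: Compute |f_i|^2 for each value:
  |-0.96|^2 = 0.9216
  |3.66|^2 = 13.3956
  |-3.17|^2 = 10.0489
  |0.78|^2 = 0.6084
  |5.82|^2 = 33.8724
  |-5.4|^2 = 29.16
Step 2: Multiply by measures and sum:
  0.9216 * 0.53 = 0.488448
  13.3956 * 1.44 = 19.289664
  10.0489 * 0.63 = 6.330807
  0.6084 * 0.5 = 0.3042
  33.8724 * 0.77 = 26.081748
  29.16 * 1.41 = 41.1156
Sum = 0.488448 + 19.289664 + 6.330807 + 0.3042 + 26.081748 + 41.1156 = 93.610467
Step 3: Take the p-th root:
||f||_2 = (93.610467)^(1/2) = 9.67525


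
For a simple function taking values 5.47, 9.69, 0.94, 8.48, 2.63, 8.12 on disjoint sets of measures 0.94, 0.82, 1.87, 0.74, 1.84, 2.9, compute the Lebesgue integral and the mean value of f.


Step 1: Integral = sum(value_i * measure_i)
= 5.47*0.94 + 9.69*0.82 + 0.94*1.87 + 8.48*0.74 + 2.63*1.84 + 8.12*2.9
= 5.1418 + 7.9458 + 1.7578 + 6.2752 + 4.8392 + 23.548
= 49.5078
Step 2: Total measure of domain = 0.94 + 0.82 + 1.87 + 0.74 + 1.84 + 2.9 = 9.11
Step 3: Average value = 49.5078 / 9.11 = 5.434446


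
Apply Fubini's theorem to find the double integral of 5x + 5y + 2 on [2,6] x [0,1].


By Fubini, integrate in x first, then y.
Step 1: Fix y, integrate over x in [2,6]:
  integral(5x + 5y + 2, x=2..6)
  = 5*(6^2 - 2^2)/2 + (5y + 2)*(6 - 2)
  = 80 + (5y + 2)*4
  = 80 + 20y + 8
  = 88 + 20y
Step 2: Integrate over y in [0,1]:
  integral(88 + 20y, y=0..1)
  = 88*1 + 20*(1^2 - 0^2)/2
  = 88 + 10
  = 98


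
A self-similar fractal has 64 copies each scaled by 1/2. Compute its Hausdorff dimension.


For a self-similar set with N copies scaled by 1/r:
dim_H = log(N)/log(r) = log(64)/log(2)
= 4.158883/0.693147
= 6


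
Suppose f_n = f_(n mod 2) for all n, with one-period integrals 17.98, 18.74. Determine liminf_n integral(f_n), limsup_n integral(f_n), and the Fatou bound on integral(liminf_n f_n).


The sequence (integral(f_n)) is periodic with period 2, repeating the values 17.98, 18.74 indefinitely.
Step 1: For a periodic sequence, every tail (a_m, a_(m+1), ...) contains all 2 period values infinitely often.
Step 2: Hence inf of every tail = min of the period values = min(17.98, 18.74) = 17.98.
        liminf_n integral(f_n) = sup over m of (inf of tail from m) = 17.98.
Step 3: Similarly sup of every tail = max of the period values = 18.74.
        limsup_n integral(f_n) = 18.74.
Step 4: Fatou's lemma: integral(liminf_n f_n) <= liminf_n integral(f_n) = 17.98.
        So the integral of the pointwise liminf is at most 17.98.


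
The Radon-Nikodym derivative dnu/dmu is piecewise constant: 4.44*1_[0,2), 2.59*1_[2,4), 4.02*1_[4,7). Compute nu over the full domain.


Integrate each piece of the Radon-Nikodym derivative:
Step 1: integral_0^2 4.44 dx = 4.44*(2-0) = 4.44*2 = 8.88
Step 2: integral_2^4 2.59 dx = 2.59*(4-2) = 2.59*2 = 5.18
Step 3: integral_4^7 4.02 dx = 4.02*(7-4) = 4.02*3 = 12.06
Total: 8.88 + 5.18 + 12.06 = 26.12


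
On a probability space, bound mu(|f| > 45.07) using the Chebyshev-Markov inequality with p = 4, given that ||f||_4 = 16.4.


Chebyshev/Markov inequality: mu(|f| > eps) <= (||f||_p / eps)^p
Step 1: ||f||_4 / eps = 16.4 / 45.07 = 0.363878
Step 2: Raise to power p = 4:
  (0.363878)^4 = 0.017532
Step 3: Therefore mu(|f| > 45.07) <= 0.017532


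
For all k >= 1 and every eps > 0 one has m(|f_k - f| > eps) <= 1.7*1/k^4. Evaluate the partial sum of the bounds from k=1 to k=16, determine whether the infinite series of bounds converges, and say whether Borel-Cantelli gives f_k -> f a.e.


Step 1: List the terms 1.7*1/k^4 for k = 1 to 16:
  k=1: 1.7
  k=2: 0.10625
  k=3: 0.020988
  k=4: 0.006641
  k=5: 0.00272
  k=6: 0.001312
  k=7: 7.080383e-04
  k=8: 4.150391e-04
  k=9: 2.591068e-04
  k=10: 1.700000e-04
  k=11: 1.161123e-04
  k=12: 8.198302e-05
  k=13: 5.952173e-05
  k=14: 4.425239e-05
  k=15: 3.358025e-05
  k=16: 2.593994e-05
Step 2: Partial sum = 1.7 + 0.10625 + 0.020988 + 0.006641 + 0.00272 + 0.001312 + 7.080383e-04 + 4.150391e-04 + 2.591068e-04 + 1.700000e-04 + 1.161123e-04 + 8.198302e-05 + 5.952173e-05 + 4.425239e-05 + 3.358025e-05 + 2.593994e-05
     = 1.839824
Step 3: The full series sum_(k>=1) 1.7*1/k^4 converges (p-series with p = 4 > 1; a constant multiple of a convergent series converges).
Step 4: Fix eps > 0. Since sum_k m(|f_k - f| > eps) < infinity, the Borel-Cantelli lemma gives
        m(limsup_k {|f_k - f| > eps}) = 0, i.e. for a.e. x, |f_k(x) - f(x)| <= eps for all large k.
        Applying this with eps = 1/j for j = 1, 2, ... and intersecting the countably many full-measure sets,
        for a.e. x we get limsup_k |f_k(x) - f(x)| <= 1/j for every j, hence f_k -> f almost everywhere.
Conclusion: series converges; Borel-Cantelli yields f_k -> f a.e.


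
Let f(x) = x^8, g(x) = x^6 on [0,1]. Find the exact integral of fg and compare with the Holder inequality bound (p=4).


Step 1: Exact integral of f*g = integral(x^14, 0, 1) = 1/15
     = 0.066667
Step 2: Holder bound with p=4, q=1.333333:
  ||f||_p = (integral x^32 dx)^(1/4) = (1/33)^(1/4) = 0.417226
  ||g||_q = (integral x^8 dx)^(1/1.333333) = (1/9)^(1/1.333333) = 0.19245
Step 3: Holder bound = ||f||_p * ||g||_q = 0.417226 * 0.19245 = 0.080295
Verification: 0.066667 <= 0.080295 (Holder holds)


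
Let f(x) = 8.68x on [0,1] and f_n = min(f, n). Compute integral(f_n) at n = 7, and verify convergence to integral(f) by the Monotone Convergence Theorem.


f(x) = 8.68x on [0,1]; f_n(x) = min(8.68x, n). At n = 7:
Step 1: f(x) reaches 7 at x = 7/8.68 = 0.806452
Step 2: integral(f_7) = integral(8.68x, 0, 0.806452) + integral(7, 0.806452, 1)
       = 8.68*0.806452^2/2 + 7*(1 - 0.806452)
       = 2.822581 + 1.354839
       = 4.177419
Step 3: As n -> infinity, f_n increases to f, so by MCT integral(f_n) -> integral(f) = 8.68/2 = 4.34.
Convergence: integral(f_7) = 4.177419 -> 4.34 as n -> infinity


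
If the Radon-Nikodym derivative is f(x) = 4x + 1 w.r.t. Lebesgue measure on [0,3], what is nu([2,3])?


nu(A) = integral_A (dnu/dmu) dmu = integral_2^3 (4x + 1) dx
Step 1: Antiderivative F(x) = (4/2)x^2 + 1x
Step 2: F(3) = (4/2)*3^2 + 1*3 = 18 + 3 = 21
Step 3: F(2) = (4/2)*2^2 + 1*2 = 8 + 2 = 10
Step 4: nu([2,3]) = F(3) - F(2) = 21 - 10 = 11


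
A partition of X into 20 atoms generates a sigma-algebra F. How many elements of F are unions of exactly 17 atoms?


Each element of F is a union of some subset of the 20 atoms.
Elements that are unions of exactly 17 atoms correspond to 17-element subsets of the 20 atoms.
Count = C(20, 17) = 20! / (17! * 3!) = 1140.


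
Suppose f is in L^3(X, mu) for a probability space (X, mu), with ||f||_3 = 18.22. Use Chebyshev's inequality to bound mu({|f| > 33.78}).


Chebyshev/Markov inequality: mu(|f| > eps) <= (||f||_p / eps)^p
Step 1: ||f||_3 / eps = 18.22 / 33.78 = 0.539372
Step 2: Raise to power p = 3:
  (0.539372)^3 = 0.156916
Step 3: Therefore mu(|f| > 33.78) <= 0.156916


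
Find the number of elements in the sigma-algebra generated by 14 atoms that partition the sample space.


Each element of the sigma-algebra is a union of some subset of the 14 atoms.
The number of such subsets is 2^14 = 16384.


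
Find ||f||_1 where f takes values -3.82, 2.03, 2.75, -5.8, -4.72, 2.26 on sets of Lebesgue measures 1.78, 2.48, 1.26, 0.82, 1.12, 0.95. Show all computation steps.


Step 1: Compute |f_i|^1 for each value:
  |-3.82|^1 = 3.82
  |2.03|^1 = 2.03
  |2.75|^1 = 2.75
  |-5.8|^1 = 5.8
  |-4.72|^1 = 4.72
  |2.26|^1 = 2.26
Step 2: Multiply by measures and sum:
  3.82 * 1.78 = 6.7996
  2.03 * 2.48 = 5.0344
  2.75 * 1.26 = 3.465
  5.8 * 0.82 = 4.756
  4.72 * 1.12 = 5.2864
  2.26 * 0.95 = 2.147
Sum = 6.7996 + 5.0344 + 3.465 + 4.756 + 5.2864 + 2.147 = 27.4884
Step 3: Take the p-th root:
||f||_1 = (27.4884)^(1/1) = 27.4884


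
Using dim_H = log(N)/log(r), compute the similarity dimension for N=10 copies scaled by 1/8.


For a self-similar set with N copies scaled by 1/r:
dim_H = log(N)/log(r) = log(10)/log(8)
= 2.302585/2.079442
= 1.107309


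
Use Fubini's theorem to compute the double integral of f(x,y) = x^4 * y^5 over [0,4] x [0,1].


By Fubini's theorem, the double integral factors as a product of single integrals:
Step 1: integral_0^4 x^4 dx = [x^5/5] from 0 to 4
     = 4^5/5 = 204.8
Step 2: integral_0^1 y^5 dy = [y^6/6] from 0 to 1
     = 1^6/6 = 0.166667
Step 3: Double integral = 204.8 * 0.166667 = 34.133333


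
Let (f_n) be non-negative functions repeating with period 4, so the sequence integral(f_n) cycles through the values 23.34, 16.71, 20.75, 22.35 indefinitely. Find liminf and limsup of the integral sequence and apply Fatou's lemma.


The sequence (integral(f_n)) is periodic with period 4, repeating the values 23.34, 16.71, 20.75, 22.35 indefinitely.
Step 1: For a periodic sequence, every tail (a_m, a_(m+1), ...) contains all 4 period values infinitely often.
Step 2: Hence inf of every tail = min of the period values = min(23.34, 16.71, 20.75, 22.35) = 16.71.
        liminf_n integral(f_n) = sup over m of (inf of tail from m) = 16.71.
Step 3: Similarly sup of every tail = max of the period values = 23.34.
        limsup_n integral(f_n) = 23.34.
Step 4: Fatou's lemma: integral(liminf_n f_n) <= liminf_n integral(f_n) = 16.71.
        So the integral of the pointwise liminf is at most 16.71.


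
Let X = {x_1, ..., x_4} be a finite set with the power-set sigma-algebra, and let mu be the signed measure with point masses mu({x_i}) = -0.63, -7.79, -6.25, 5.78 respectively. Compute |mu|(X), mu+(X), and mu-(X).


Step 1: Every measurable set is a union of atoms (the cells / points), so a Hahn decomposition is
  obtained by grouping atoms by sign: P = union of atoms with mu > 0, N = union of the remaining atoms.
  Atoms in P (indices): 4;  atoms in N (indices): 1, 2, 3
  Positive values: 5.78
  Negative values: -0.63, -7.79, -6.25
Step 2: mu+(X) = mu(P) = sum of positive atom values = 5.78
Step 3: mu-(X) = -mu(N) = sum of |negative atom values| = 14.67
Step 4: |mu|(X) = mu+(X) + mu-(X) = 5.78 + 14.67 = 20.45


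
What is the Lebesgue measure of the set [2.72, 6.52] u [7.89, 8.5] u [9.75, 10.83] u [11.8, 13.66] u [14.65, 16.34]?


For pairwise disjoint intervals, m(union) = sum of lengths.
= (6.52 - 2.72) + (8.5 - 7.89) + (10.83 - 9.75) + (13.66 - 11.8) + (16.34 - 14.65)
= 3.8 + 0.61 + 1.08 + 1.86 + 1.69
= 9.04


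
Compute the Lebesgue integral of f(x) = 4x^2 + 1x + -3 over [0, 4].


The Lebesgue integral of a Riemann-integrable function agrees with the Riemann integral.
Antiderivative F(x) = (4/3)x^3 + (1/2)x^2 + -3x
F(4) = (4/3)*4^3 + (1/2)*4^2 + -3*4
     = (4/3)*64 + (1/2)*16 + -3*4
     = 85.333333 + 8 + -12
     = 81.333333
F(0) = 0.0
Integral = F(4) - F(0) = 81.333333 - 0.0 = 81.333333


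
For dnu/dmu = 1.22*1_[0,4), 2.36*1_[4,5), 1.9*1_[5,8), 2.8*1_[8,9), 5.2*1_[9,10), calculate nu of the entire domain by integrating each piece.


Integrate each piece of the Radon-Nikodym derivative:
Step 1: integral_0^4 1.22 dx = 1.22*(4-0) = 1.22*4 = 4.88
Step 2: integral_4^5 2.36 dx = 2.36*(5-4) = 2.36*1 = 2.36
Step 3: integral_5^8 1.9 dx = 1.9*(8-5) = 1.9*3 = 5.7
Step 4: integral_8^9 2.8 dx = 2.8*(9-8) = 2.8*1 = 2.8
Step 5: integral_9^10 5.2 dx = 5.2*(10-9) = 5.2*1 = 5.2
Total: 4.88 + 2.36 + 5.7 + 2.8 + 5.2 = 20.94


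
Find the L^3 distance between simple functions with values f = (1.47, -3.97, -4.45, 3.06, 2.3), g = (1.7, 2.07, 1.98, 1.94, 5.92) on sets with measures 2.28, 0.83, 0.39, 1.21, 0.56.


Step 1: Compute differences f_i - g_i:
  1.47 - 1.7 = -0.23
  -3.97 - 2.07 = -6.04
  -4.45 - 1.98 = -6.43
  3.06 - 1.94 = 1.12
  2.3 - 5.92 = -3.62
Step 2: Compute |diff|^3 * measure for each set:
  |-0.23|^3 * 2.28 = 0.012167 * 2.28 = 0.027741
  |-6.04|^3 * 0.83 = 220.348864 * 0.83 = 182.889557
  |-6.43|^3 * 0.39 = 265.847707 * 0.39 = 103.680606
  |1.12|^3 * 1.21 = 1.404928 * 1.21 = 1.699963
  |-3.62|^3 * 0.56 = 47.437928 * 0.56 = 26.56524
Step 3: Sum = 314.863106
Step 4: ||f-g||_3 = (314.863106)^(1/3) = 6.803106


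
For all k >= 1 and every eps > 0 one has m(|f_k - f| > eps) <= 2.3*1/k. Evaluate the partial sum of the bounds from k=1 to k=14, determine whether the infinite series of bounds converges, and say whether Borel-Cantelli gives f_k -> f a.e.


Step 1: List the terms 2.3*1/k for k = 1 to 14:
  k=1: 2.3
  k=2: 1.15
  k=3: 0.766667
  k=4: 0.575
  k=5: 0.46
  k=6: 0.383333
  k=7: 0.328571
  k=8: 0.2875
  k=9: 0.255556
  k=10: 0.23
  k=11: 0.209091
  k=12: 0.191667
  k=13: 0.176923
  k=14: 0.164286
Step 2: Partial sum = 2.3 + 1.15 + 0.766667 + 0.575 + 0.46 + 0.383333 + 0.328571 + 0.2875 + 0.255556 + 0.23 + 0.209091 + 0.191667 + 0.176923 + 0.164286
     = 7.478593
Step 3: The full series sum_(k>=1) 2.3*1/k diverges (harmonic series, p = 1; a nonzero constant multiple of a divergent series diverges).
Step 4: The (first) Borel-Cantelli lemma requires a summable sequence of measures, so it does not apply here;
        from this bound alone no conclusion about a.e. convergence can be drawn (convergence in measure still
        gives an a.e.-convergent subsequence, but not a.e. convergence of the whole sequence).
Conclusion: series diverges; Borel-Cantelli is inconclusive about a.e. convergence of f_k.


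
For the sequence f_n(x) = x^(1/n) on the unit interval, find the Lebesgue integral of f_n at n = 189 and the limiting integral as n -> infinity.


At n = 189: f_189(x) = x^(1/189).
Step 1: integral(x^(1/189), 0, 1) = [x^(1/189+1) / (1/189+1)] from 0 to 1
     = 1 / (1/189 + 1) = 1 / ((189+1)/189) = 189/(189+1)
     = 189/190 = 0.994737
Step 2: As n -> infinity, f_n(x) = x^(1/n) -> 1 for x in (0,1], and f_n is increasing in n.
By MCT, lim_n integral(f_n) = integral(lim_n f_n) = integral(1, 0, 1) = 1.
Step 3: Verify convergence: 189/190 = 0.994737 -> 1


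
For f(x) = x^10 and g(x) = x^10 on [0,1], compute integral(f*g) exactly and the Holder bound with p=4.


Step 1: Exact integral of f*g = integral(x^20, 0, 1) = 1/21
     = 0.047619
Step 2: Holder bound with p=4, q=1.333333:
  ||f||_p = (integral x^40 dx)^(1/4) = (1/41)^(1/4) = 0.395188
  ||g||_q = (integral x^13.333333 dx)^(1/1.333333) = (1/14.333333)^(1/1.333333) = 0.13575
Step 3: Holder bound = ||f||_p * ||g||_q = 0.395188 * 0.13575 = 0.053647
Verification: 0.047619 <= 0.053647 (Holder holds)


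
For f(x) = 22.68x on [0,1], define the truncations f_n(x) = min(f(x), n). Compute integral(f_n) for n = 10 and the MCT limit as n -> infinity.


f(x) = 22.68x on [0,1]; f_n(x) = min(22.68x, n). At n = 10:
Step 1: f(x) reaches 10 at x = 10/22.68 = 0.440917
Step 2: integral(f_10) = integral(22.68x, 0, 0.440917) + integral(10, 0.440917, 1)
       = 22.68*0.440917^2/2 + 10*(1 - 0.440917)
       = 2.204586 + 5.590829
       = 7.795414
Step 3: As n -> infinity, f_n increases to f, so by MCT integral(f_n) -> integral(f) = 22.68/2 = 11.34.
Convergence: integral(f_10) = 7.795414 -> 11.34 as n -> infinity


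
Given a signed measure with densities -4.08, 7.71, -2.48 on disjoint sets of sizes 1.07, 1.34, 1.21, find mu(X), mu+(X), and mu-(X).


Step 1: Compute signed measure on each set:
  Set 1: -4.08 * 1.07 = -4.3656
  Set 2: 7.71 * 1.34 = 10.3314
  Set 3: -2.48 * 1.21 = -3.0008
Step 2: Total signed measure = (-4.3656) + (10.3314) + (-3.0008)
     = 2.965
Step 3: Positive part mu+(X) = sum of positive contributions = 10.3314
Step 4: Negative part mu-(X) = |sum of negative contributions| = 7.3664


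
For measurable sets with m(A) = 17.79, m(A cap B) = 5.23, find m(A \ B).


m(A \ B) = m(A) - m(A n B)
= 17.79 - 5.23
= 12.56


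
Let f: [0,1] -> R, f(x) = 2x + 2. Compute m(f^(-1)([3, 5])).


f^(-1)([3, 5]) = {x : 3 <= 2x + 2 <= 5}
Solving: (3 - 2)/2 <= x <= (5 - 2)/2
= [0.5, 1.5]
Intersecting with [0,1]: [0.5, 1]
Measure = 1 - 0.5 = 0.5


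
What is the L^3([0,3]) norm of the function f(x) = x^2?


Step 1: ||f||_3 = (integral_0^3 |x^2|^3 dx)^(1/3)
     = (integral_0^3 x^6 dx)^(1/3)
Step 2: integral_0^3 x^6 dx = [x^7/(7)] from 0 to 3 = 3^7/7
     = 2187/7 = 312.428571
Step 3: ||f||_3 = (312.428571)^(1/3) = 6.785527


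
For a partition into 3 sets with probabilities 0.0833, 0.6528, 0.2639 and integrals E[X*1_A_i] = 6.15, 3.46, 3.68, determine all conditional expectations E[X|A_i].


For each cell A_i: E[X|A_i] = E[X*1_A_i] / P(A_i)
Step 1: E[X|A_1] = 6.15 / 0.0833 = 73.829532
Step 2: E[X|A_2] = 3.46 / 0.6528 = 5.300245
Step 3: E[X|A_3] = 3.68 / 0.2639 = 13.944676
Verification: E[X] = sum E[X*1_A_i] = 6.15 + 3.46 + 3.68 = 13.29


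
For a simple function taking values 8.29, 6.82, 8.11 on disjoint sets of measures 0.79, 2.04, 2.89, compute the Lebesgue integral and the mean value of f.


Step 1: Integral = sum(value_i * measure_i)
= 8.29*0.79 + 6.82*2.04 + 8.11*2.89
= 6.5491 + 13.9128 + 23.4379
= 43.8998
Step 2: Total measure of domain = 0.79 + 2.04 + 2.89 = 5.72
Step 3: Average value = 43.8998 / 5.72 = 7.67479


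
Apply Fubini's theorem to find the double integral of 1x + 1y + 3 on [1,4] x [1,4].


By Fubini, integrate in x first, then y.
Step 1: Fix y, integrate over x in [1,4]:
  integral(1x + 1y + 3, x=1..4)
  = 1*(4^2 - 1^2)/2 + (1y + 3)*(4 - 1)
  = 7.5 + (1y + 3)*3
  = 7.5 + 3y + 9
  = 16.5 + 3y
Step 2: Integrate over y in [1,4]:
  integral(16.5 + 3y, y=1..4)
  = 16.5*3 + 3*(4^2 - 1^2)/2
  = 49.5 + 22.5
  = 72


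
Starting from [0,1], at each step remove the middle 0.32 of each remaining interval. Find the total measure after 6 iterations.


Step 1: At each step, fraction remaining = 1 - 0.32 = 0.68
Step 2: After 6 steps, measure = (0.68)^6
Step 3: Computing the power step by step:
  After step 1: 0.68
  After step 2: 0.4624
  After step 3: 0.314432
  After step 4: 0.213814
  After step 5: 0.145393
  ...
Result = 0.098867


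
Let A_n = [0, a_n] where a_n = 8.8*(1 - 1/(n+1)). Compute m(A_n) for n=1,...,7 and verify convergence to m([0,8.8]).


By continuity of measure from below: if A_n increases to A, then m(A_n) -> m(A).
Here A = [0, 8.8], so m(A) = 8.8
Step 1: a_1 = 8.8*(1 - 1/2) = 4.4, m(A_1) = 4.4
Step 2: a_2 = 8.8*(1 - 1/3) = 5.8667, m(A_2) = 5.8667
Step 3: a_3 = 8.8*(1 - 1/4) = 6.6, m(A_3) = 6.6
Step 4: a_4 = 8.8*(1 - 1/5) = 7.04, m(A_4) = 7.04
Step 5: a_5 = 8.8*(1 - 1/6) = 7.3333, m(A_5) = 7.3333
Step 6: a_6 = 8.8*(1 - 1/7) = 7.5429, m(A_6) = 7.5429
Step 7: a_7 = 8.8*(1 - 1/8) = 7.7, m(A_7) = 7.7
Limit: m(A_n) -> m([0,8.8]) = 8.8


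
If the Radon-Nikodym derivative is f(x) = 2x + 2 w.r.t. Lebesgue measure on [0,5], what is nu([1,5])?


nu(A) = integral_A (dnu/dmu) dmu = integral_1^5 (2x + 2) dx
Step 1: Antiderivative F(x) = (2/2)x^2 + 2x
Step 2: F(5) = (2/2)*5^2 + 2*5 = 25 + 10 = 35
Step 3: F(1) = (2/2)*1^2 + 2*1 = 1 + 2 = 3
Step 4: nu([1,5]) = F(5) - F(1) = 35 - 3 = 32


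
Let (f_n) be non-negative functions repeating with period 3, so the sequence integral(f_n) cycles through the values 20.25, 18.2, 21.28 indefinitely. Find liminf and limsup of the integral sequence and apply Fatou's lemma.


The sequence (integral(f_n)) is periodic with period 3, repeating the values 20.25, 18.2, 21.28 indefinitely.
Step 1: For a periodic sequence, every tail (a_m, a_(m+1), ...) contains all 3 period values infinitely often.
Step 2: Hence inf of every tail = min of the period values = min(20.25, 18.2, 21.28) = 18.2.
        liminf_n integral(f_n) = sup over m of (inf of tail from m) = 18.2.
Step 3: Similarly sup of every tail = max of the period values = 21.28.
        limsup_n integral(f_n) = 21.28.
Step 4: Fatou's lemma: integral(liminf_n f_n) <= liminf_n integral(f_n) = 18.2.
        So the integral of the pointwise liminf is at most 18.2.


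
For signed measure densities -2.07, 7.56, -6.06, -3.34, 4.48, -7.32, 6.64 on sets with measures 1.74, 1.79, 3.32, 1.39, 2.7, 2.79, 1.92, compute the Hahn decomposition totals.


Step 1: Compute signed measure on each set:
  Set 1: -2.07 * 1.74 = -3.6018
  Set 2: 7.56 * 1.79 = 13.5324
  Set 3: -6.06 * 3.32 = -20.1192
  Set 4: -3.34 * 1.39 = -4.6426
  Set 5: 4.48 * 2.7 = 12.096
  Set 6: -7.32 * 2.79 = -20.4228
  Set 7: 6.64 * 1.92 = 12.7488
Step 2: Total signed measure = (-3.6018) + (13.5324) + (-20.1192) + (-4.6426) + (12.096) + (-20.4228) + (12.7488)
     = -10.4092
Step 3: Positive part mu+(X) = sum of positive contributions = 38.3772
Step 4: Negative part mu-(X) = |sum of negative contributions| = 48.7864


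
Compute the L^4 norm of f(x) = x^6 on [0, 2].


Step 1: ||f||_4 = (integral_0^2 |x^6|^4 dx)^(1/4)
     = (integral_0^2 x^24 dx)^(1/4)
Step 2: integral_0^2 x^24 dx = [x^25/(25)] from 0 to 2 = 2^25/25
     = 33554432/25 = 1.342177e+06
Step 3: ||f||_4 = (1.342177e+06)^(1/4) = 34.037094


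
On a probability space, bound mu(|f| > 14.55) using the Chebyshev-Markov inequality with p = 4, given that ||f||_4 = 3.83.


Chebyshev/Markov inequality: mu(|f| > eps) <= (||f||_p / eps)^p
Step 1: ||f||_4 / eps = 3.83 / 14.55 = 0.26323
Step 2: Raise to power p = 4:
  (0.26323)^4 = 0.004801
Step 3: Therefore mu(|f| > 14.55) <= 0.004801


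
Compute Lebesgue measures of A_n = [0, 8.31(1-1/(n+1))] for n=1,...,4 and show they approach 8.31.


By continuity of measure from below: if A_n increases to A, then m(A_n) -> m(A).
Here A = [0, 8.31], so m(A) = 8.31
Step 1: a_1 = 8.31*(1 - 1/2) = 4.155, m(A_1) = 4.155
Step 2: a_2 = 8.31*(1 - 1/3) = 5.54, m(A_2) = 5.54
Step 3: a_3 = 8.31*(1 - 1/4) = 6.2325, m(A_3) = 6.2325
Step 4: a_4 = 8.31*(1 - 1/5) = 6.648, m(A_4) = 6.648
Limit: m(A_n) -> m([0,8.31]) = 8.31


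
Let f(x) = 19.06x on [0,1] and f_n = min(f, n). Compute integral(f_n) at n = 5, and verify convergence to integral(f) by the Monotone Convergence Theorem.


f(x) = 19.06x on [0,1]; f_n(x) = min(19.06x, n). At n = 5:
Step 1: f(x) reaches 5 at x = 5/19.06 = 0.262329
Step 2: integral(f_5) = integral(19.06x, 0, 0.262329) + integral(5, 0.262329, 1)
       = 19.06*0.262329^2/2 + 5*(1 - 0.262329)
       = 0.655824 + 3.688353
       = 4.344176
Step 3: As n -> infinity, f_n increases to f, so by MCT integral(f_n) -> integral(f) = 19.06/2 = 9.53.
Convergence: integral(f_5) = 4.344176 -> 9.53 as n -> infinity


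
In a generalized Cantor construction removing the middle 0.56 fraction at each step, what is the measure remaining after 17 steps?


Step 1: At each step, fraction remaining = 1 - 0.56 = 0.44
Step 2: After 17 steps, measure = (0.44)^17
Result = 8.683514e-07


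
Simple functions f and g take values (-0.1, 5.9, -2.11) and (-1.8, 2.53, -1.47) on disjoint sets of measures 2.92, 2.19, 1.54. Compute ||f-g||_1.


Step 1: Compute differences f_i - g_i:
  -0.1 - -1.8 = 1.7
  5.9 - 2.53 = 3.37
  -2.11 - -1.47 = -0.64
Step 2: Compute |diff|^1 * measure for each set:
  |1.7|^1 * 2.92 = 1.7 * 2.92 = 4.964
  |3.37|^1 * 2.19 = 3.37 * 2.19 = 7.3803
  |-0.64|^1 * 1.54 = 0.64 * 1.54 = 0.9856
Step 3: Sum = 13.3299
Step 4: ||f-g||_1 = (13.3299)^(1/1) = 13.3299


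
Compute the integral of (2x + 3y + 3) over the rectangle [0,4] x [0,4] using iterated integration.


By Fubini, integrate in x first, then y.
Step 1: Fix y, integrate over x in [0,4]:
  integral(2x + 3y + 3, x=0..4)
  = 2*(4^2 - 0^2)/2 + (3y + 3)*(4 - 0)
  = 16 + (3y + 3)*4
  = 16 + 12y + 12
  = 28 + 12y
Step 2: Integrate over y in [0,4]:
  integral(28 + 12y, y=0..4)
  = 28*4 + 12*(4^2 - 0^2)/2
  = 112 + 96
  = 208


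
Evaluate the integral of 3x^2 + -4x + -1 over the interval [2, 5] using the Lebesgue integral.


The Lebesgue integral of a Riemann-integrable function agrees with the Riemann integral.
Antiderivative F(x) = (3/3)x^3 + (-4/2)x^2 + -1x
F(5) = (3/3)*5^3 + (-4/2)*5^2 + -1*5
     = (3/3)*125 + (-4/2)*25 + -1*5
     = 125 + -50 + -5
     = 70
F(2) = -2
Integral = F(5) - F(2) = 70 - -2 = 72


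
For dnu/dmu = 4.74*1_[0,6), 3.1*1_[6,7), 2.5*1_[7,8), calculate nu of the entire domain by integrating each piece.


Integrate each piece of the Radon-Nikodym derivative:
Step 1: integral_0^6 4.74 dx = 4.74*(6-0) = 4.74*6 = 28.44
Step 2: integral_6^7 3.1 dx = 3.1*(7-6) = 3.1*1 = 3.1
Step 3: integral_7^8 2.5 dx = 2.5*(8-7) = 2.5*1 = 2.5
Total: 28.44 + 3.1 + 2.5 = 34.04


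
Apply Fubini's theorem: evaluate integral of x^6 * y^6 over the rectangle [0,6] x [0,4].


By Fubini's theorem, the double integral factors as a product of single integrals:
Step 1: integral_0^6 x^6 dx = [x^7/7] from 0 to 6
     = 6^7/7 = 39990.857143
Step 2: integral_0^4 y^6 dy = [y^7/7] from 0 to 4
     = 4^7/7 = 2340.571429
Step 3: Double integral = 39990.857143 * 2340.571429 = 9.360146e+07


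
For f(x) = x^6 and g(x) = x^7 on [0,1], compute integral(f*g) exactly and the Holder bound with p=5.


Step 1: Exact integral of f*g = integral(x^13, 0, 1) = 1/14
     = 0.071429
Step 2: Holder bound with p=5, q=1.25:
  ||f||_p = (integral x^30 dx)^(1/5) = (1/31)^(1/5) = 0.503185
  ||g||_q = (integral x^8.75 dx)^(1/1.25) = (1/9.75)^(1/1.25) = 0.161732
Step 3: Holder bound = ||f||_p * ||g||_q = 0.503185 * 0.161732 = 0.081381
Verification: 0.071429 <= 0.081381 (Holder holds)


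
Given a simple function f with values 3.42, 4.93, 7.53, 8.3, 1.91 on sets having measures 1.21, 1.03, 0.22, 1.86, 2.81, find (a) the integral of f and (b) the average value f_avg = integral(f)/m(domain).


Step 1: Integral = sum(value_i * measure_i)
= 3.42*1.21 + 4.93*1.03 + 7.53*0.22 + 8.3*1.86 + 1.91*2.81
= 4.1382 + 5.0779 + 1.6566 + 15.438 + 5.3671
= 31.6778
Step 2: Total measure of domain = 1.21 + 1.03 + 0.22 + 1.86 + 2.81 = 7.13
Step 3: Average value = 31.6778 / 7.13 = 4.442889


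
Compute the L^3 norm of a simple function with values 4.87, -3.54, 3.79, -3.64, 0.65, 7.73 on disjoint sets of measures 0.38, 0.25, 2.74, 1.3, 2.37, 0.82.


Step 1: Compute |f_i|^3 for each value:
  |4.87|^3 = 115.501303
  |-3.54|^3 = 44.361864
  |3.79|^3 = 54.439939
  |-3.64|^3 = 48.228544
  |0.65|^3 = 0.274625
  |7.73|^3 = 461.889917
Step 2: Multiply by measures and sum:
  115.501303 * 0.38 = 43.890495
  44.361864 * 0.25 = 11.090466
  54.439939 * 2.74 = 149.165433
  48.228544 * 1.3 = 62.697107
  0.274625 * 2.37 = 0.650861
  461.889917 * 0.82 = 378.749732
Sum = 43.890495 + 11.090466 + 149.165433 + 62.697107 + 0.650861 + 378.749732 = 646.244094
Step 3: Take the p-th root:
||f||_3 = (646.244094)^(1/3) = 8.645674


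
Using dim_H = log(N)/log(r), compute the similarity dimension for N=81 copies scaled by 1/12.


For a self-similar set with N copies scaled by 1/r:
dim_H = log(N)/log(r) = log(81)/log(12)
= 4.394449/2.484907
= 1.768456


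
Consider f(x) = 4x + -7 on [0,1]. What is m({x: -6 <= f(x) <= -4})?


f^(-1)([-6, -4]) = {x : -6 <= 4x + -7 <= -4}
Solving: (-6 - -7)/4 <= x <= (-4 - -7)/4
= [0.25, 0.75]
Intersecting with [0,1]: [0.25, 0.75]
Measure = 0.75 - 0.25 = 0.5


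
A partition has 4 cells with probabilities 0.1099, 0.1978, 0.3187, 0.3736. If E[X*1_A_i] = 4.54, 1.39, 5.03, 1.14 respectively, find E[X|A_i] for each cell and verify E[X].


For each cell A_i: E[X|A_i] = E[X*1_A_i] / P(A_i)
Step 1: E[X|A_1] = 4.54 / 0.1099 = 41.310282
Step 2: E[X|A_2] = 1.39 / 0.1978 = 7.0273
Step 3: E[X|A_3] = 5.03 / 0.3187 = 15.782868
Step 4: E[X|A_4] = 1.14 / 0.3736 = 3.051392
Verification: E[X] = sum E[X*1_A_i] = 4.54 + 1.39 + 5.03 + 1.14 = 12.1


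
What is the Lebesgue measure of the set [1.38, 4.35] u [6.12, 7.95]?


For pairwise disjoint intervals, m(union) = sum of lengths.
= (4.35 - 1.38) + (7.95 - 6.12)
= 2.97 + 1.83
= 4.8


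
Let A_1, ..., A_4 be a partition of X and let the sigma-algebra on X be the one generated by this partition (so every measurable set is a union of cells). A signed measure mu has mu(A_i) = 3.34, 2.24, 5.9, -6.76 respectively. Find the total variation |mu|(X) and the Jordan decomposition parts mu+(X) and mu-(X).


Step 1: Every measurable set is a union of atoms (the cells / points), so a Hahn decomposition is
  obtained by grouping atoms by sign: P = union of atoms with mu > 0, N = union of the remaining atoms.
  Atoms in P (indices): 1, 2, 3;  atoms in N (indices): 4
  Positive values: 3.34, 2.24, 5.9
  Negative values: -6.76
Step 2: mu+(X) = mu(P) = sum of positive atom values = 11.48
Step 3: mu-(X) = -mu(N) = sum of |negative atom values| = 6.76
Step 4: |mu|(X) = mu+(X) + mu-(X) = 11.48 + 6.76 = 18.24


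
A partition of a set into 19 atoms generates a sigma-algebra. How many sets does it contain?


Each element of the sigma-algebra is a union of some subset of the 19 atoms.
The number of such subsets is 2^19 = 524288.


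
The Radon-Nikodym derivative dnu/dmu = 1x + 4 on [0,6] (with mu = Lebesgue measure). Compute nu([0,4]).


nu(A) = integral_A (dnu/dmu) dmu = integral_0^4 (1x + 4) dx
Step 1: Antiderivative F(x) = (1/2)x^2 + 4x
Step 2: F(4) = (1/2)*4^2 + 4*4 = 8 + 16 = 24
Step 3: F(0) = (1/2)*0^2 + 4*0 = 0.0 + 0 = 0.0
Step 4: nu([0,4]) = F(4) - F(0) = 24 - 0.0 = 24


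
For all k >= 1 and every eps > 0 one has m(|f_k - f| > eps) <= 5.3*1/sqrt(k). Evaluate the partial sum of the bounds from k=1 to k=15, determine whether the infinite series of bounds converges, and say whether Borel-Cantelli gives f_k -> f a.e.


Step 1: List the terms 5.3*1/sqrt(k) for k = 1 to 15:
  k=1: 5.3
  k=2: 3.747666
  k=3: 3.059956
  k=4: 2.65
  k=5: 2.370232
  k=6: 2.163716
  k=7: 2.003212
  k=8: 1.873833
  k=9: 1.766667
  k=10: 1.676007
  k=11: 1.59801
  k=12: 1.529978
  k=13: 1.469956
  k=14: 1.416485
  k=15: 1.368454
Step 2: Partial sum = 5.3 + 3.747666 + 3.059956 + 2.65 + 2.370232 + 2.163716 + 2.003212 + 1.873833 + 1.766667 + 1.676007 + 1.59801 + 1.529978 + 1.469956 + 1.416485 + 1.368454
     = 33.994171
Step 3: The full series sum_(k>=1) 5.3*1/sqrt(k) diverges (p-series with p = 1/2 <= 1; a nonzero constant multiple of a divergent series diverges).
Step 4: The (first) Borel-Cantelli lemma requires a summable sequence of measures, so it does not apply here;
        from this bound alone no conclusion about a.e. convergence can be drawn (convergence in measure still
        gives an a.e.-convergent subsequence, but not a.e. convergence of the whole sequence).
Conclusion: series diverges; Borel-Cantelli is inconclusive about a.e. convergence of f_k.


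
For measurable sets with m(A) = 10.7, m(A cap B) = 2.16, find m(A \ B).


m(A \ B) = m(A) - m(A n B)
= 10.7 - 2.16
= 8.54


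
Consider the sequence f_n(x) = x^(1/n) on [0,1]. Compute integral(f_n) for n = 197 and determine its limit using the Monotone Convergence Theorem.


At n = 197: f_197(x) = x^(1/197).
Step 1: integral(x^(1/197), 0, 1) = [x^(1/197+1) / (1/197+1)] from 0 to 1
     = 1 / (1/197 + 1) = 1 / ((197+1)/197) = 197/(197+1)
     = 197/198 = 0.994949
Step 2: As n -> infinity, f_n(x) = x^(1/n) -> 1 for x in (0,1], and f_n is increasing in n.
By MCT, lim_n integral(f_n) = integral(lim_n f_n) = integral(1, 0, 1) = 1.
Step 3: Verify convergence: 197/198 = 0.994949 -> 1


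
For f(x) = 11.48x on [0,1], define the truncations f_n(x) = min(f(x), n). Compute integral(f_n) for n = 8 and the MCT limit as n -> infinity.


f(x) = 11.48x on [0,1]; f_n(x) = min(11.48x, n). At n = 8:
Step 1: f(x) reaches 8 at x = 8/11.48 = 0.696864
Step 2: integral(f_8) = integral(11.48x, 0, 0.696864) + integral(8, 0.696864, 1)
       = 11.48*0.696864^2/2 + 8*(1 - 0.696864)
       = 2.787456 + 2.425087
       = 5.212544
Step 3: As n -> infinity, f_n increases to f, so by MCT integral(f_n) -> integral(f) = 11.48/2 = 5.74.
Convergence: integral(f_8) = 5.212544 -> 5.74 as n -> infinity


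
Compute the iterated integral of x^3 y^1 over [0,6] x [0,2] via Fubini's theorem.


By Fubini's theorem, the double integral factors as a product of single integrals:
Step 1: integral_0^6 x^3 dx = [x^4/4] from 0 to 6
     = 6^4/4 = 324
Step 2: integral_0^2 y^1 dy = [y^2/2] from 0 to 2
     = 2^2/2 = 2
Step 3: Double integral = 324 * 2 = 648


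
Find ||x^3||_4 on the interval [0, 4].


Step 1: ||f||_4 = (integral_0^4 |x^3|^4 dx)^(1/4)
     = (integral_0^4 x^12 dx)^(1/4)
Step 2: integral_0^4 x^12 dx = [x^13/(13)] from 0 to 4 = 4^13/13
     = 67108864/13 = 5.162220e+06
Step 3: ||f||_4 = (5.162220e+06)^(1/4) = 47.666047


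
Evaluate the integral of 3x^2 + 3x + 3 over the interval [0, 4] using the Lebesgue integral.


The Lebesgue integral of a Riemann-integrable function agrees with the Riemann integral.
Antiderivative F(x) = (3/3)x^3 + (3/2)x^2 + 3x
F(4) = (3/3)*4^3 + (3/2)*4^2 + 3*4
     = (3/3)*64 + (3/2)*16 + 3*4
     = 64 + 24 + 12
     = 100
F(0) = 0.0
Integral = F(4) - F(0) = 100 - 0.0 = 100


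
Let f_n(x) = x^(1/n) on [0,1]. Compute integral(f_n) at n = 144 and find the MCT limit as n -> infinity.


At n = 144: f_144(x) = x^(1/144).
Step 1: integral(x^(1/144), 0, 1) = [x^(1/144+1) / (1/144+1)] from 0 to 1
     = 1 / (1/144 + 1) = 1 / ((144+1)/144) = 144/(144+1)
     = 144/145 = 0.993103
Step 2: As n -> infinity, f_n(x) = x^(1/n) -> 1 for x in (0,1], and f_n is increasing in n.
By MCT, lim_n integral(f_n) = integral(lim_n f_n) = integral(1, 0, 1) = 1.
Step 3: Verify convergence: 144/145 = 0.993103 -> 1


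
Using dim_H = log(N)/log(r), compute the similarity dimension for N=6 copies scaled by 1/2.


For a self-similar set with N copies scaled by 1/r:
dim_H = log(N)/log(r) = log(6)/log(2)
= 1.791759/0.693147
= 2.584963


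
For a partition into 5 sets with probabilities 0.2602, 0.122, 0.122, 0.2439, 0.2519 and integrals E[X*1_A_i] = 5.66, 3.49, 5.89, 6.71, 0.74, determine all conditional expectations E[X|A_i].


For each cell A_i: E[X|A_i] = E[X*1_A_i] / P(A_i)
Step 1: E[X|A_1] = 5.66 / 0.2602 = 21.752498
Step 2: E[X|A_2] = 3.49 / 0.122 = 28.606557
Step 3: E[X|A_3] = 5.89 / 0.122 = 48.278689
Step 4: E[X|A_4] = 6.71 / 0.2439 = 27.511275
Step 5: E[X|A_5] = 0.74 / 0.2519 = 2.937674
Verification: E[X] = sum E[X*1_A_i] = 5.66 + 3.49 + 5.89 + 6.71 + 0.74 = 22.49


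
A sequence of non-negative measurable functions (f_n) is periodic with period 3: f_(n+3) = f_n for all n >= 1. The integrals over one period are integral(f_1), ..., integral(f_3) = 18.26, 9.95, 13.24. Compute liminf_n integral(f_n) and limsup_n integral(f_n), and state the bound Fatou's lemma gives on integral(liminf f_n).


The sequence (integral(f_n)) is periodic with period 3, repeating the values 18.26, 9.95, 13.24 indefinitely.
Step 1: For a periodic sequence, every tail (a_m, a_(m+1), ...) contains all 3 period values infinitely often.
Step 2: Hence inf of every tail = min of the period values = min(18.26, 9.95, 13.24) = 9.95.
        liminf_n integral(f_n) = sup over m of (inf of tail from m) = 9.95.
Step 3: Similarly sup of every tail = max of the period values = 18.26.
        limsup_n integral(f_n) = 18.26.
Step 4: Fatou's lemma: integral(liminf_n f_n) <= liminf_n integral(f_n) = 9.95.
        So the integral of the pointwise liminf is at most 9.95.


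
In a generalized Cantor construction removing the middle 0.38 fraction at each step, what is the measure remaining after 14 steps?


Step 1: At each step, fraction remaining = 1 - 0.38 = 0.62
Step 2: After 14 steps, measure = (0.62)^14
Result = 0.00124


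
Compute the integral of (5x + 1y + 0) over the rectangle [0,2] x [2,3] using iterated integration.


By Fubini, integrate in x first, then y.
Step 1: Fix y, integrate over x in [0,2]:
  integral(5x + 1y + 0, x=0..2)
  = 5*(2^2 - 0^2)/2 + (1y + 0)*(2 - 0)
  = 10 + (1y + 0)*2
  = 10 + 2y + 0
  = 10 + 2y
Step 2: Integrate over y in [2,3]:
  integral(10 + 2y, y=2..3)
  = 10*1 + 2*(3^2 - 2^2)/2
  = 10 + 5
  = 15


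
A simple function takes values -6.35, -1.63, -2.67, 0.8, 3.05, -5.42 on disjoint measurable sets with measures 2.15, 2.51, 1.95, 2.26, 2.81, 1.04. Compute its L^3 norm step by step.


Step 1: Compute |f_i|^3 for each value:
  |-6.35|^3 = 256.047875
  |-1.63|^3 = 4.330747
  |-2.67|^3 = 19.034163
  |0.8|^3 = 0.512
  |3.05|^3 = 28.372625
  |-5.42|^3 = 159.220088
Step 2: Multiply by measures and sum:
  256.047875 * 2.15 = 550.502931
  4.330747 * 2.51 = 10.870175
  19.034163 * 1.95 = 37.116618
  0.512 * 2.26 = 1.15712
  28.372625 * 2.81 = 79.727076
  159.220088 * 1.04 = 165.588892
Sum = 550.502931 + 10.870175 + 37.116618 + 1.15712 + 79.727076 + 165.588892 = 844.962812
Step 3: Take the p-th root:
||f||_3 = (844.962812)^(1/3) = 9.453933


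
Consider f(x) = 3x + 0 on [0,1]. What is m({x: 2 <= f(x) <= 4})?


f^(-1)([2, 4]) = {x : 2 <= 3x + 0 <= 4}
Solving: (2 - 0)/3 <= x <= (4 - 0)/3
= [0.666667, 1.333333]
Intersecting with [0,1]: [0.666667, 1]
Measure = 1 - 0.666667 = 0.333333


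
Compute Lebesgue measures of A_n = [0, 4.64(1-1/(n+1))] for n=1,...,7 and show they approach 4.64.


By continuity of measure from below: if A_n increases to A, then m(A_n) -> m(A).
Here A = [0, 4.64], so m(A) = 4.64
Step 1: a_1 = 4.64*(1 - 1/2) = 2.32, m(A_1) = 2.32
Step 2: a_2 = 4.64*(1 - 1/3) = 3.0933, m(A_2) = 3.0933
Step 3: a_3 = 4.64*(1 - 1/4) = 3.48, m(A_3) = 3.48
Step 4: a_4 = 4.64*(1 - 1/5) = 3.712, m(A_4) = 3.712
Step 5: a_5 = 4.64*(1 - 1/6) = 3.8667, m(A_5) = 3.8667
Step 6: a_6 = 4.64*(1 - 1/7) = 3.9771, m(A_6) = 3.9771
Step 7: a_7 = 4.64*(1 - 1/8) = 4.06, m(A_7) = 4.06
Limit: m(A_n) -> m([0,4.64]) = 4.64


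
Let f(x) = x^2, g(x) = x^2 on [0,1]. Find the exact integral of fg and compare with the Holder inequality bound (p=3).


Step 1: Exact integral of f*g = integral(x^4, 0, 1) = 1/5
     = 0.2
Step 2: Holder bound with p=3, q=1.5:
  ||f||_p = (integral x^6 dx)^(1/3) = (1/7)^(1/3) = 0.522758
  ||g||_q = (integral x^3 dx)^(1/1.5) = (1/4)^(1/1.5) = 0.39685
Step 3: Holder bound = ||f||_p * ||g||_q = 0.522758 * 0.39685 = 0.207457
Verification: 0.2 <= 0.207457 (Holder holds)


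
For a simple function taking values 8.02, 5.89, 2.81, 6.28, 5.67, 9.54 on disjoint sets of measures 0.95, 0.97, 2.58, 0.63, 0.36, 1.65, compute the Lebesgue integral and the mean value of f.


Step 1: Integral = sum(value_i * measure_i)
= 8.02*0.95 + 5.89*0.97 + 2.81*2.58 + 6.28*0.63 + 5.67*0.36 + 9.54*1.65
= 7.619 + 5.7133 + 7.2498 + 3.9564 + 2.0412 + 15.741
= 42.3207
Step 2: Total measure of domain = 0.95 + 0.97 + 2.58 + 0.63 + 0.36 + 1.65 = 7.14
Step 3: Average value = 42.3207 / 7.14 = 5.927269


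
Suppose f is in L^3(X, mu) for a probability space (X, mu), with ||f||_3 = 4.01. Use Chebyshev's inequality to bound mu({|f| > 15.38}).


Chebyshev/Markov inequality: mu(|f| > eps) <= (||f||_p / eps)^p
Step 1: ||f||_3 / eps = 4.01 / 15.38 = 0.260728
Step 2: Raise to power p = 3:
  (0.260728)^3 = 0.017724
Step 3: Therefore mu(|f| > 15.38) <= 0.017724


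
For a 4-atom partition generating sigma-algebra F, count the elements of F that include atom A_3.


Each element of F is a union of some subset S of the 4 atoms.
The element contains A_3 iff A_3 is in S.
So we count subsets S of {A_1,...,A_4} with A_3 in S: choose freely among the other 3 atoms.
Count = 2^(4-1) = 2^3 = 8.


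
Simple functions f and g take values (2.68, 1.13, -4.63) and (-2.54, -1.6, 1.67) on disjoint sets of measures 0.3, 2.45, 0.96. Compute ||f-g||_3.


Step 1: Compute differences f_i - g_i:
  2.68 - -2.54 = 5.22
  1.13 - -1.6 = 2.73
  -4.63 - 1.67 = -6.3
Step 2: Compute |diff|^3 * measure for each set:
  |5.22|^3 * 0.3 = 142.236648 * 0.3 = 42.670994
  |2.73|^3 * 2.45 = 20.346417 * 2.45 = 49.848722
  |-6.3|^3 * 0.96 = 250.047 * 0.96 = 240.04512
Step 3: Sum = 332.564836
Step 4: ||f-g||_3 = (332.564836)^(1/3) = 6.92828


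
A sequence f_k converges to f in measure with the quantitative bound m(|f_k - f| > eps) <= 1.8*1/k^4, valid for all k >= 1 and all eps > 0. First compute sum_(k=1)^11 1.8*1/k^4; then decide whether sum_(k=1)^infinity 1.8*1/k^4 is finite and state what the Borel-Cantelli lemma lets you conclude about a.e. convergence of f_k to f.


Step 1: List the terms 1.8*1/k^4 for k = 1 to 11:
  k=1: 1.8
  k=2: 0.1125
  k=3: 0.022222
  k=4: 0.007031
  k=5: 0.00288
  k=6: 0.001389
  k=7: 7.496876e-04
  k=8: 4.394531e-04
  k=9: 2.743484e-04
  k=10: 1.800000e-04
  k=11: 1.229424e-04
Step 2: Partial sum = 1.8 + 0.1125 + 0.022222 + 0.007031 + 0.00288 + 0.001389 + 7.496876e-04 + 4.394531e-04 + 2.743484e-04 + 1.800000e-04 + 1.229424e-04
     = 1.947789
Step 3: The full series sum_(k>=1) 1.8*1/k^4 converges (p-series with p = 4 > 1; a constant multiple of a convergent series converges).
Step 4: Fix eps > 0. Since sum_k m(|f_k - f| > eps) < infinity, the Borel-Cantelli lemma gives
        m(limsup_k {|f_k - f| > eps}) = 0, i.e. for a.e. x, |f_k(x) - f(x)| <= eps for all large k.
        Applying this with eps = 1/j for j = 1, 2, ... and intersecting the countably many full-measure sets,
        for a.e. x we get limsup_k |f_k(x) - f(x)| <= 1/j for every j, hence f_k -> f almost everywhere.
Conclusion: series converges; Borel-Cantelli yields f_k -> f a.e.
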